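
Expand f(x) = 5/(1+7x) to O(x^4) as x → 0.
5 - 35*x + 245*x**2 - 1715*x**3 + O(x**4)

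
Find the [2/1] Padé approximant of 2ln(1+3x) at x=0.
3*x*(x + 2)/(2*x + 1)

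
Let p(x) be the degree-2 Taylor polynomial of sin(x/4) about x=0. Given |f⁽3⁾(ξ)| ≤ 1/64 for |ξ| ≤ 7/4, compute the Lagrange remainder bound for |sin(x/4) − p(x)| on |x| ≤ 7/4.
343/24576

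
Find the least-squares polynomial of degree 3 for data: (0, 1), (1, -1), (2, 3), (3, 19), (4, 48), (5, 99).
17/18 + (-2573/756)x + (95/126)x² + (83/108)x³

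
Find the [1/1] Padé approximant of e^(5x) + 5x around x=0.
(35*x/4 + 1)/(1 - 5*x/4)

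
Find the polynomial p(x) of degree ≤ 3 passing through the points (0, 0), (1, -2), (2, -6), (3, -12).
-x**2 - x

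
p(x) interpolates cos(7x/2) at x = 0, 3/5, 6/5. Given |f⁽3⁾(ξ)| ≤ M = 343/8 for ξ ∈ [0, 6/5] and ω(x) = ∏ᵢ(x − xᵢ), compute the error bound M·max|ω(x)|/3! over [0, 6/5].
343*sqrt(3)/1000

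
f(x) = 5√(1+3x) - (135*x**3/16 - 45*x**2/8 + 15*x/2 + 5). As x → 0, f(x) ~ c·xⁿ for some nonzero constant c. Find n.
4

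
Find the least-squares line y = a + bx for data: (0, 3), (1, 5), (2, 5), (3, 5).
a = 18/5, b = 3/5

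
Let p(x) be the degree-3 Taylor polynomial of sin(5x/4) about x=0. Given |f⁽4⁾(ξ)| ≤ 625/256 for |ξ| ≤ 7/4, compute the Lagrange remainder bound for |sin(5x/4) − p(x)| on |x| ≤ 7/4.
1500625/1572864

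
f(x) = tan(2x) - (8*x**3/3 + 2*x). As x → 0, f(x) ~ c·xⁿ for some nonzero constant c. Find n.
5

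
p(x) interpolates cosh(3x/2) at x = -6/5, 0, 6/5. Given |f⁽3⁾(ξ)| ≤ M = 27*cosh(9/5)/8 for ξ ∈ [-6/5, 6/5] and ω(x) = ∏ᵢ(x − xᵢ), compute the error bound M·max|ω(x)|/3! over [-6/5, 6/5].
27*sqrt(3)*cosh(9/5)/125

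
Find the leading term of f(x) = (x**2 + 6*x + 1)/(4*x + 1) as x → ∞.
x/4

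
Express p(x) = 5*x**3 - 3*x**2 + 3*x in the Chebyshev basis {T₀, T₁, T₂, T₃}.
(-3/2)T₀ + (27/4)T₁ + (-3/2)T₂ + (5/4)T₃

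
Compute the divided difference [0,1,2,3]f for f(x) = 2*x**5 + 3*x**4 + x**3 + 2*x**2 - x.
69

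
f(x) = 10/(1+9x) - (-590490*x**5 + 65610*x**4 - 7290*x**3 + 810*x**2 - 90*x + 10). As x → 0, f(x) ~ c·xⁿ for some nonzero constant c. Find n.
6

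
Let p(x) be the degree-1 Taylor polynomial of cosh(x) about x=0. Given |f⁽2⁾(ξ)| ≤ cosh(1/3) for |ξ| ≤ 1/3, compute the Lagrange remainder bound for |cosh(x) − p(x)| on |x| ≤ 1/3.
cosh(1/3)/18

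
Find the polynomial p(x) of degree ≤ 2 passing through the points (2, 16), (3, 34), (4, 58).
3*x**2 + 3*x - 2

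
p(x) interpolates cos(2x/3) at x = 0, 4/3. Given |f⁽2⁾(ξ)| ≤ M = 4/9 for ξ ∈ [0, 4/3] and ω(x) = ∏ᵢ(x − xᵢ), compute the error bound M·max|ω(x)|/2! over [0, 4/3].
8/81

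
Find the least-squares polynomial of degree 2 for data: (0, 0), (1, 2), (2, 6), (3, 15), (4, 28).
9/35 + (-57/70)x + (27/14)x²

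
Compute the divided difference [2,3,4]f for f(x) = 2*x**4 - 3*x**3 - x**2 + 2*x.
82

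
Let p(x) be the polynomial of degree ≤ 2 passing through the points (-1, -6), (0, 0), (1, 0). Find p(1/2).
3/4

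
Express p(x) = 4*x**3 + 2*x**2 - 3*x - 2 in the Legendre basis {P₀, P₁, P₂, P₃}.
(-4/3)P₀ + (-3/5)P₁ + (4/3)P₂ + (8/5)P₃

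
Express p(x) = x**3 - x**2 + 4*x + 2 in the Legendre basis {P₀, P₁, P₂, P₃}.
(5/3)P₀ + (23/5)P₁ + (-2/3)P₂ + (2/5)P₃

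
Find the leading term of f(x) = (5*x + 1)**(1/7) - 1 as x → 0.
5*x/7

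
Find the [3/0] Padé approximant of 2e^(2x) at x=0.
8*x**3/3 + 4*x**2 + 4*x + 2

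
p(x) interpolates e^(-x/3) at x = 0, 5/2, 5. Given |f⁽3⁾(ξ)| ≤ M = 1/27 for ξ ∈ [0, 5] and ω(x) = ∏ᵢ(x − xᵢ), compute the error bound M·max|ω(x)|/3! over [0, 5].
125*sqrt(3)/5832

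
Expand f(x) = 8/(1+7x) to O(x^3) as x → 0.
8 - 56*x + 392*x**2 + O(x**3)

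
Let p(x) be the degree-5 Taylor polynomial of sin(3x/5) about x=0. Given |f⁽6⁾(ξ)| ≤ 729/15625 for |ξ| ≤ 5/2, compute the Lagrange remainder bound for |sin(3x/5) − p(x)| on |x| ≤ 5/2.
81/5120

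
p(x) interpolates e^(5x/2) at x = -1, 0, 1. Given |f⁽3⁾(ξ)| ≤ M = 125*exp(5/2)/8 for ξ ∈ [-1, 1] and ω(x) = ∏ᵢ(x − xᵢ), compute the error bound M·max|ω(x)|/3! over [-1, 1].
125*sqrt(3)*exp(5/2)/216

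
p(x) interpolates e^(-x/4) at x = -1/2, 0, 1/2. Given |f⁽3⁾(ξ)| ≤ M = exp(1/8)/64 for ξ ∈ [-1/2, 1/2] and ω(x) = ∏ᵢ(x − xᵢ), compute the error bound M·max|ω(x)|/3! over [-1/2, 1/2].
sqrt(3)*exp(1/8)/13824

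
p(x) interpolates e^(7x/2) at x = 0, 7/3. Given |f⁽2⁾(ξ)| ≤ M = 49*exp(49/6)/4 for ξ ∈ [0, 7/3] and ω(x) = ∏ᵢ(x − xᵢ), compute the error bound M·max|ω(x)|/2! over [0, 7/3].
2401*exp(49/6)/288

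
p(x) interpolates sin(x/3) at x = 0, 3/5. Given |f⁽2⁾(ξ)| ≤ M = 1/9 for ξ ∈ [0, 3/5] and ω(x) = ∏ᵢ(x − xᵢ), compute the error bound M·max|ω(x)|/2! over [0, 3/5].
1/200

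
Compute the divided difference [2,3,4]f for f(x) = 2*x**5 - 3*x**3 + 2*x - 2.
543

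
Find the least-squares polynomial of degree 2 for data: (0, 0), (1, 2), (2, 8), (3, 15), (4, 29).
6/35 + (-3/70)x + (25/14)x²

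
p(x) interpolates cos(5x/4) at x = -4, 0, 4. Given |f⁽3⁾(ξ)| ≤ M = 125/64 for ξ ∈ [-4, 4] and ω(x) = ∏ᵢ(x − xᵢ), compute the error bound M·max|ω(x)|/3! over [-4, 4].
125*sqrt(3)/27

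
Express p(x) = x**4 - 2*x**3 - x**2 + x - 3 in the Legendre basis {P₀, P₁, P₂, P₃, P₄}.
(-47/15)P₀ + (-1/5)P₁ + (-2/21)P₂ + (-4/5)P₃ + (8/35)P₄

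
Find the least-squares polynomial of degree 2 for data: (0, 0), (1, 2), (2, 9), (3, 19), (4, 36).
4/35 + (-37/70)x + (33/14)x²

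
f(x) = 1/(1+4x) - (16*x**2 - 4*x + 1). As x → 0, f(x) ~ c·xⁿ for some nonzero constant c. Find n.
3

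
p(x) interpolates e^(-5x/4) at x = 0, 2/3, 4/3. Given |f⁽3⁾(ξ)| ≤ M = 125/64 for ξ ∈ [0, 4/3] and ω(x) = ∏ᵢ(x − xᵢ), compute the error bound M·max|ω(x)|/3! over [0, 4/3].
125*sqrt(3)/5832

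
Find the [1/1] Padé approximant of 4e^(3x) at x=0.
(6*x + 4)/(1 - 3*x/2)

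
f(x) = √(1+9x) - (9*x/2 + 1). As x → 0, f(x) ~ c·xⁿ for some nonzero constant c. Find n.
2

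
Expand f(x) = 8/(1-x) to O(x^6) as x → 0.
8 + 8*x + 8*x**2 + 8*x**3 + 8*x**4 + 8*x**5 + O(x**6)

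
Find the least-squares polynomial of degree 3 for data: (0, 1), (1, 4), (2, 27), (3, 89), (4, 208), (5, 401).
15/14 + (-45/28)x + (37/28)x² + (3)x³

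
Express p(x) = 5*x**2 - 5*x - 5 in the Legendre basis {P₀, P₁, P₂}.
(-10/3)P₀ + (-5)P₁ + (10/3)P₂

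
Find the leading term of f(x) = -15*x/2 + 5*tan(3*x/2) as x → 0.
45*x**3/8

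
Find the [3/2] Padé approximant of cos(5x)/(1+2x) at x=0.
(1925*x**3/102 - 1925*x**2/204 - 2*x + 1)/(1 - 191*x**2/204)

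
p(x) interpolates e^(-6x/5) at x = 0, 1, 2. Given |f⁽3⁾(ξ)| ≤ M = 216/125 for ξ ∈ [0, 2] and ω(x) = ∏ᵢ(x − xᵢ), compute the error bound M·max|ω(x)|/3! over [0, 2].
8*sqrt(3)/125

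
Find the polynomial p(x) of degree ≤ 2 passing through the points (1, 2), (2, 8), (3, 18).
2*x**2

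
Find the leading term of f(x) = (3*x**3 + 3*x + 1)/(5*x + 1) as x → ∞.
3*x**2/5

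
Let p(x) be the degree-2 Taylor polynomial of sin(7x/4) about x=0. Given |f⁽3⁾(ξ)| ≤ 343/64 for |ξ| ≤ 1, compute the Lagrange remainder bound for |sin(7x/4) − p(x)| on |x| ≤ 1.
343/384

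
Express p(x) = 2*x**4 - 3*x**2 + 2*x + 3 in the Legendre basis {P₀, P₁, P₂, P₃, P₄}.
(12/5)P₀ + (2)P₁ + (-6/7)P₂ + (16/35)P₄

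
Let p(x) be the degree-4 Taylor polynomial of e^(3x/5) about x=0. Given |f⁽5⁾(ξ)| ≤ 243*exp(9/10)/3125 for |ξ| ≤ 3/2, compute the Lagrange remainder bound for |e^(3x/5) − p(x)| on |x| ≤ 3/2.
19683*exp(9/10)/4000000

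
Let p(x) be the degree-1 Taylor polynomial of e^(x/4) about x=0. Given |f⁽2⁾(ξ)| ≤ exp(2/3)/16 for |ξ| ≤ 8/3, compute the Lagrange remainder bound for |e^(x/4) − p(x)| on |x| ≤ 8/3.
2*exp(2/3)/9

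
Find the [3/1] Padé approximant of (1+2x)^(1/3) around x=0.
(-8*x**3/81 + 4*x**2/9 + 2*x + 1)/(4*x/3 + 1)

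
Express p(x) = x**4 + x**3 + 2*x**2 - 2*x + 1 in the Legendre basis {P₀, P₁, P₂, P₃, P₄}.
(28/15)P₀ + (-7/5)P₁ + (40/21)P₂ + (2/5)P₃ + (8/35)P₄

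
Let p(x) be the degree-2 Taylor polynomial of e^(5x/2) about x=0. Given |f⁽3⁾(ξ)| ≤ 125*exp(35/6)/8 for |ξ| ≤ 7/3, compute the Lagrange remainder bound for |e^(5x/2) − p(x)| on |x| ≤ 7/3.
42875*exp(35/6)/1296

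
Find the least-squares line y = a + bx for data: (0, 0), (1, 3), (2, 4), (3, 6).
a = 2/5, b = 19/10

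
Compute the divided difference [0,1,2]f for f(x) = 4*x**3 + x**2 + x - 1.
13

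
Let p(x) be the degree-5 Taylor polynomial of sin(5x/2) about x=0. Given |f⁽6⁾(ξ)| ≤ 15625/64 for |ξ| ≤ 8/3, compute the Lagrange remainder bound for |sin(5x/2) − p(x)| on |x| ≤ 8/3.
800000/6561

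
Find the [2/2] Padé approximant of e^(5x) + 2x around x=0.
(-355*x**2/12 - x/2 + 1)/(125*x**2/12 - 15*x/2 + 1)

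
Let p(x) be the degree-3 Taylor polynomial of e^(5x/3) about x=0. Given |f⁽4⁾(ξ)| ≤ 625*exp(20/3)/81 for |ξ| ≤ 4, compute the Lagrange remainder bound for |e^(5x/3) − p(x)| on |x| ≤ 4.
20000*exp(20/3)/243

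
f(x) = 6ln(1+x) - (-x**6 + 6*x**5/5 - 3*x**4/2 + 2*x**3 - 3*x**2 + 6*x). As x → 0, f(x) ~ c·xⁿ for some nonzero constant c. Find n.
7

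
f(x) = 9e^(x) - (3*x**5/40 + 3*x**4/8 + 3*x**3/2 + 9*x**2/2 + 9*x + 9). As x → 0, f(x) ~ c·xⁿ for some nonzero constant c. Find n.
6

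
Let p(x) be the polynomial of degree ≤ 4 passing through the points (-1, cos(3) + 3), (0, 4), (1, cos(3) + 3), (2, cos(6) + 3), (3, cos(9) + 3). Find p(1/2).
85*cos(3)/128 - 5*cos(6)/32 + 3*cos(9)/128 + 111/32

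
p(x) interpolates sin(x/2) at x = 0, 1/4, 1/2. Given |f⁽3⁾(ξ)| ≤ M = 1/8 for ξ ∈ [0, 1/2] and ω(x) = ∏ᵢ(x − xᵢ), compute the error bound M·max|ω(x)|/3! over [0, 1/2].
sqrt(3)/13824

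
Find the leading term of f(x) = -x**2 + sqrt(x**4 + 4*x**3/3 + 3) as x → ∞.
2*x/3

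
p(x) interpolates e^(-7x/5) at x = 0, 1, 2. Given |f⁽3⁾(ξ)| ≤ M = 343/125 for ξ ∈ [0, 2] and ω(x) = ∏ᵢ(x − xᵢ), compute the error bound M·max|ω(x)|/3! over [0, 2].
343*sqrt(3)/3375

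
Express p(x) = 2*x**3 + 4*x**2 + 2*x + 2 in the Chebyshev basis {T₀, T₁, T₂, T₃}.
(4)T₀ + (7/2)T₁ + (2)T₂ + (1/2)T₃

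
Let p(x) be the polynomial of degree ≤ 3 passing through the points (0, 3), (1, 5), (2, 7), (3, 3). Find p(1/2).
29/8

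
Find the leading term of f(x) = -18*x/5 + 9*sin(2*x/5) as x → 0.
-12*x**3/125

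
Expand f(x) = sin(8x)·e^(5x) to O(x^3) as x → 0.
8*x + 40*x**2 + O(x**3)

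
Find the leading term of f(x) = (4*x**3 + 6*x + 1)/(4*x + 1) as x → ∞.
x**2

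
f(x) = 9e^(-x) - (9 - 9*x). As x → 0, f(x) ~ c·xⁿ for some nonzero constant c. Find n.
2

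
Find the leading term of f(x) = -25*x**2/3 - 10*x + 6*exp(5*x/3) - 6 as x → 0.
125*x**3/27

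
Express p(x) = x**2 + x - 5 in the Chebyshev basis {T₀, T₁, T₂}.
(-9/2)T₀ + T₁ + (1/2)T₂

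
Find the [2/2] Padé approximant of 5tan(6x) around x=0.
30*x/(1 - 12*x**2)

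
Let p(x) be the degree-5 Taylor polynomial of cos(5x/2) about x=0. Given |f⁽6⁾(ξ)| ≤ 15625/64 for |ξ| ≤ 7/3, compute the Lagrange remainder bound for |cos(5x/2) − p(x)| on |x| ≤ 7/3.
367653125/6718464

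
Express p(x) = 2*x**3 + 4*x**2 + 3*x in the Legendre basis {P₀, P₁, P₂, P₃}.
(4/3)P₀ + (21/5)P₁ + (8/3)P₂ + (4/5)P₃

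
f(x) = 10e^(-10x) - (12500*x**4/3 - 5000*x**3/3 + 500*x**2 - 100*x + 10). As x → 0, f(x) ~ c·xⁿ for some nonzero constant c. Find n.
5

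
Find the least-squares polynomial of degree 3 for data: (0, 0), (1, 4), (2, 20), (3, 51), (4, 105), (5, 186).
-1/14 + (61/84)x + (19/7)x² + (11/12)x³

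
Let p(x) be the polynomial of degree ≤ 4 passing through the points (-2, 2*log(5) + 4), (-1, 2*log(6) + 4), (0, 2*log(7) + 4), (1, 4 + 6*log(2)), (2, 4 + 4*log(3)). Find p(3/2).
4 + log(384*3**(17/32)*5**(59/64)*7**(29/32)/245)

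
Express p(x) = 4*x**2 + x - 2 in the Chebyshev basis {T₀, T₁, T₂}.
T₁ + (2)T₂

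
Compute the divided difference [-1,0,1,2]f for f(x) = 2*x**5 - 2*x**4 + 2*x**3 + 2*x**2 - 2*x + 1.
8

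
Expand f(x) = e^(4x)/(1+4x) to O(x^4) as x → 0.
1 + 8*x**2 - 64*x**3/3 + O(x**4)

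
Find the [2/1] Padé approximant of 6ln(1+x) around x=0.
x*(x + 6)/(2*x/3 + 1)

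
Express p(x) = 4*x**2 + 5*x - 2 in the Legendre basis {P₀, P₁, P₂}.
(-2/3)P₀ + (5)P₁ + (8/3)P₂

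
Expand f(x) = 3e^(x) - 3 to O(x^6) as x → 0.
3*x + 3*x**2/2 + x**3/2 + x**4/8 + x**5/40 + O(x**6)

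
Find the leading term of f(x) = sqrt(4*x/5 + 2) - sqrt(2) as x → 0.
sqrt(2)*x/5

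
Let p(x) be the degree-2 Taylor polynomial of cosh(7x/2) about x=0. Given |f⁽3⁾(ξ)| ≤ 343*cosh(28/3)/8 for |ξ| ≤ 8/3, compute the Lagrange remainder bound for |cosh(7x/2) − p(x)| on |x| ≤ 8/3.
10976*cosh(28/3)/81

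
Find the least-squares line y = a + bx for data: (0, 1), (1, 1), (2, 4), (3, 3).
a = 9/10, b = 9/10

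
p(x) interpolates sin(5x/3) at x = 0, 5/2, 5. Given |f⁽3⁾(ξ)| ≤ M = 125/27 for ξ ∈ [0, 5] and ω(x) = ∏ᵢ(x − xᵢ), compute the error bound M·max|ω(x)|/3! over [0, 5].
15625*sqrt(3)/5832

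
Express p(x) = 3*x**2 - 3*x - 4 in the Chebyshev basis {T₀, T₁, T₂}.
(-5/2)T₀ + (-3)T₁ + (3/2)T₂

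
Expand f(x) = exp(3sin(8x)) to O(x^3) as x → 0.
1 + 24*x + 288*x**2 + O(x**3)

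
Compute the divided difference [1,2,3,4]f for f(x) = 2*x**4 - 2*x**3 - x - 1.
18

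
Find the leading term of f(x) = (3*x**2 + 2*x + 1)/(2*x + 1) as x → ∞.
3*x/2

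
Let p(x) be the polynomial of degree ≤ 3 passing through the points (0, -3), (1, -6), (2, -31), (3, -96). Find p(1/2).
-23/8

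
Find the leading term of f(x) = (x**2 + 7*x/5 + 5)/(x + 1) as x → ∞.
x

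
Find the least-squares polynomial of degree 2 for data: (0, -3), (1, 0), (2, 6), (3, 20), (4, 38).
-97/35 + (-23/35)x + (19/7)x²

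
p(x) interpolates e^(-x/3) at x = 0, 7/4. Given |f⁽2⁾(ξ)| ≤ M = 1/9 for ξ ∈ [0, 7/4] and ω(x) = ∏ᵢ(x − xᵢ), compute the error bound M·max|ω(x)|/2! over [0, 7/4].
49/1152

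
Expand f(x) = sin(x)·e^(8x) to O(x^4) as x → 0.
x + 8*x**2 + 191*x**3/6 + O(x**4)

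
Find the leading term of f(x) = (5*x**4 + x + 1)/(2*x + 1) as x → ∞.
5*x**3/2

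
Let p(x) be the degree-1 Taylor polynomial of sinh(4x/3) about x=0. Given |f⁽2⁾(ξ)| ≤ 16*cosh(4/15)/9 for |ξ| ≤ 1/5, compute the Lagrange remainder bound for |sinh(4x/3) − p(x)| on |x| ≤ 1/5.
8*cosh(4/15)/225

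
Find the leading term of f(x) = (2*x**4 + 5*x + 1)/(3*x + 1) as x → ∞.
2*x**3/3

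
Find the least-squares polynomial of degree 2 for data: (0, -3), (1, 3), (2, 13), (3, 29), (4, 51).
-97/35 + (89/35)x + (19/7)x²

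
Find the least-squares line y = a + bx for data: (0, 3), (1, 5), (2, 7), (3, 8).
a = 16/5, b = 17/10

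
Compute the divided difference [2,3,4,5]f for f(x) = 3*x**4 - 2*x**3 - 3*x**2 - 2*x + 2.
40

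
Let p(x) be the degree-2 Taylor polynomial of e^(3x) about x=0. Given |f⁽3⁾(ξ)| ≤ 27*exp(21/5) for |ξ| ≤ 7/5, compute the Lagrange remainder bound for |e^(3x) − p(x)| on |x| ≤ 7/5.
3087*exp(21/5)/250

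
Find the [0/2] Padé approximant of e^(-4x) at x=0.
1/(8*x**2 + 4*x + 1)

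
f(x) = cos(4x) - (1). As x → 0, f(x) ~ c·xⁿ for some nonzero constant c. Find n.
2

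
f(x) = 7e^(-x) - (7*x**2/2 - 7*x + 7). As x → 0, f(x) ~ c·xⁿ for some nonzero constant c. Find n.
3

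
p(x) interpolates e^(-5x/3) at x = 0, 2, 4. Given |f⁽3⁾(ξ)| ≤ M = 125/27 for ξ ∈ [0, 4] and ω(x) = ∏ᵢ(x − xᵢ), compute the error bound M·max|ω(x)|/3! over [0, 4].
1000*sqrt(3)/729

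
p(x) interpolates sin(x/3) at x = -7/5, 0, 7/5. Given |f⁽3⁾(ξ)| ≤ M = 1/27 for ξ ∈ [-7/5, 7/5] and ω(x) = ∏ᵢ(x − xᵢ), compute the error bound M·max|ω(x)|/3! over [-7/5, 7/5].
343*sqrt(3)/91125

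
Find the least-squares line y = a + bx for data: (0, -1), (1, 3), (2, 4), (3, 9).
a = -9/10, b = 31/10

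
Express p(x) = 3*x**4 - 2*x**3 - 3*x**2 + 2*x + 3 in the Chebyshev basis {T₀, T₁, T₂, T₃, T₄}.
(21/8)T₀ + (1/2)T₁ + (-1/2)T₃ + (3/8)T₄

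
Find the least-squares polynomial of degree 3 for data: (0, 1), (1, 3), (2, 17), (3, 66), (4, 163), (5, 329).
8/7 + (3/14)x + (-27/14)x² + (3)x³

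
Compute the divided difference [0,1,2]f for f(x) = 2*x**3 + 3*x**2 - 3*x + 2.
9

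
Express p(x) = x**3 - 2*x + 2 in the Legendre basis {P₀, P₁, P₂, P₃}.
(2)P₀ + (-7/5)P₁ + (2/5)P₃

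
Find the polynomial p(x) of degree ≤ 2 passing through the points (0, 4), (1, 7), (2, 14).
2*x**2 + x + 4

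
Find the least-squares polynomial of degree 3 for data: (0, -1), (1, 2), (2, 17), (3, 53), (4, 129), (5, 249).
-58/63 + (215/189)x + (-67/252)x² + (217/108)x³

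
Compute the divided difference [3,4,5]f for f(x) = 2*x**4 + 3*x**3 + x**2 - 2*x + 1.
231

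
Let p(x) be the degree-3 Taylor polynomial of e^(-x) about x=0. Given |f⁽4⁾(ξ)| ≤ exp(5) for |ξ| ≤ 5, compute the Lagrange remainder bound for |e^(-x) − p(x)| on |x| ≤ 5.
625*exp(5)/24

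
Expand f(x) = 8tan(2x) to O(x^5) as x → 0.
16*x + 64*x**3/3 + O(x**5)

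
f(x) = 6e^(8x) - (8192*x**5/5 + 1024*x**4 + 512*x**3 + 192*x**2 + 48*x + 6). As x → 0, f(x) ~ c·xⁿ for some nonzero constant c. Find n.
6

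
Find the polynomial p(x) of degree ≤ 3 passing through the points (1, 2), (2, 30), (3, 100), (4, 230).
3*x**3 + 3*x**2 - 2*x - 2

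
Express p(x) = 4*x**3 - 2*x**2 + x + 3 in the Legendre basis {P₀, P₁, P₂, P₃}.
(7/3)P₀ + (17/5)P₁ + (-4/3)P₂ + (8/5)P₃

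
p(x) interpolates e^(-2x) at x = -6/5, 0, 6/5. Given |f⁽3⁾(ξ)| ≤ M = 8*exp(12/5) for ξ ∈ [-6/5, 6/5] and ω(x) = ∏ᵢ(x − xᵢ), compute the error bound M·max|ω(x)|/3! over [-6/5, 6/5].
64*sqrt(3)*exp(12/5)/125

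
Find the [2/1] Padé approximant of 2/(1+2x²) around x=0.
2 - 4*x**2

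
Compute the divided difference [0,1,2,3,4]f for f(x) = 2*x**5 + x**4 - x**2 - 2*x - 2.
21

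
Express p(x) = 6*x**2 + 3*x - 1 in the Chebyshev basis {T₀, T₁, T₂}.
(2)T₀ + (3)T₁ + (3)T₂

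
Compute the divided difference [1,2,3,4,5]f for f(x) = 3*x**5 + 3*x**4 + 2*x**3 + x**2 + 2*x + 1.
48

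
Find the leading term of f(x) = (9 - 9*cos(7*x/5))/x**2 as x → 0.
441/50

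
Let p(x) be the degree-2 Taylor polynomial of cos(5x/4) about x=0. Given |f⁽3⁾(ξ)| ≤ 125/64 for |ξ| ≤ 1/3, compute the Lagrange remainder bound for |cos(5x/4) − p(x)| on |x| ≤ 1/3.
125/10368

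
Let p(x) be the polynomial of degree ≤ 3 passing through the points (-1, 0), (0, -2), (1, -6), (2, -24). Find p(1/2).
-3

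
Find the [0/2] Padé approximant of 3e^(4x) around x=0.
3/(8*x**2 - 4*x + 1)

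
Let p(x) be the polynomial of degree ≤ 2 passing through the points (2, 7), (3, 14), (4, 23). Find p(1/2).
1/4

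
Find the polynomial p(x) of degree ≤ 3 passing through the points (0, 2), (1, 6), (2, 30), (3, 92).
3*x**3 + x**2 + 2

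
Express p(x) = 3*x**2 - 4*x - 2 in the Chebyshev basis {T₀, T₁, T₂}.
(-1/2)T₀ + (-4)T₁ + (3/2)T₂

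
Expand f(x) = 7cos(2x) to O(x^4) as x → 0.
7 - 14*x**2 + O(x**4)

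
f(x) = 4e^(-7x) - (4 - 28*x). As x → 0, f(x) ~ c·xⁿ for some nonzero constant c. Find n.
2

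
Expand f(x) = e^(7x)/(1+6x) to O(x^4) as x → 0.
1 + x + 37*x**2/2 - 323*x**3/6 + O(x**4)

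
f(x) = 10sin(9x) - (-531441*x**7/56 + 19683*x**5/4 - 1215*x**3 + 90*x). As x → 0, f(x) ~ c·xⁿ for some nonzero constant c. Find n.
9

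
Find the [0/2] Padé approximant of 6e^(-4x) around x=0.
6/(8*x**2 + 4*x + 1)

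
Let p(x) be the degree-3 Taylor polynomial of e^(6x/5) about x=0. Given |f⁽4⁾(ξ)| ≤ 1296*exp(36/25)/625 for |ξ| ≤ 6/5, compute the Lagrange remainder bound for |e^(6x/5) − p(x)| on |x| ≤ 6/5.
69984*exp(36/25)/390625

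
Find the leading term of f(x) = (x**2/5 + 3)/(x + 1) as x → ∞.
x/5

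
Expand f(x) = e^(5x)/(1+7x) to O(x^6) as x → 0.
1 - 2*x + 53*x**2/2 - 494*x**3/3 + 28289*x**4/24 - 98699*x**5/12 + O(x**6)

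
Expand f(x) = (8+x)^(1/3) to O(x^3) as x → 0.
2 + x/12 - x**2/288 + O(x**3)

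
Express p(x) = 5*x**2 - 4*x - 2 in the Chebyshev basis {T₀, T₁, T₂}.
(1/2)T₀ + (-4)T₁ + (5/2)T₂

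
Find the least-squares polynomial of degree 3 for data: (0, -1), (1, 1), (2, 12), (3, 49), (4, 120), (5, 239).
-5/6 + (-85/252)x + (-10/21)x² + (73/36)x³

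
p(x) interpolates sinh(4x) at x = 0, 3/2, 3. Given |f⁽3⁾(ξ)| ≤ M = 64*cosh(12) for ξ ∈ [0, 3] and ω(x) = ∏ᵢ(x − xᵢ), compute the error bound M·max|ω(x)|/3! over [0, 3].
8*sqrt(3)*cosh(12)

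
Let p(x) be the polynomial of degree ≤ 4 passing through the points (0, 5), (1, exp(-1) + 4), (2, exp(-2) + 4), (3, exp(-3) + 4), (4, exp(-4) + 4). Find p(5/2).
5*(-4*exp(3) - 1 + 12*e + 18*exp(2) + 103*exp(4))*exp(-4)/128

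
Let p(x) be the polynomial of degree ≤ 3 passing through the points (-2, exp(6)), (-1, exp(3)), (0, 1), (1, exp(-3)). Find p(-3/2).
(1 + 5*(-1 + 3*exp(3) + exp(6))*exp(3))*exp(-3)/16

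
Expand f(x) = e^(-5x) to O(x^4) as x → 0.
1 - 5*x + 25*x**2/2 - 125*x**3/6 + O(x**4)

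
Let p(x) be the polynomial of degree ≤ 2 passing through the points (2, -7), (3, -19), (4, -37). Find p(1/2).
-1/4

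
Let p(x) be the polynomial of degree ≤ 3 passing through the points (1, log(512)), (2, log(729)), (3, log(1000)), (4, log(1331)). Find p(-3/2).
-1485*log(3)/8 - 315*log(11)/16 + 2079*log(2)/16 + 1155*log(10)/16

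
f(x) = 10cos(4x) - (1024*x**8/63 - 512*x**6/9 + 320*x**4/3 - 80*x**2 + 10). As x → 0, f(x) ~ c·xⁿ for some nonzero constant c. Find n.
10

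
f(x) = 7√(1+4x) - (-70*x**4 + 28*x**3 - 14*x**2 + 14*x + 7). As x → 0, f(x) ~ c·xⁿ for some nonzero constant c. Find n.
5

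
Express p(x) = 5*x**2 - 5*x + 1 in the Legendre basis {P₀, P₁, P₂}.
(8/3)P₀ + (-5)P₁ + (10/3)P₂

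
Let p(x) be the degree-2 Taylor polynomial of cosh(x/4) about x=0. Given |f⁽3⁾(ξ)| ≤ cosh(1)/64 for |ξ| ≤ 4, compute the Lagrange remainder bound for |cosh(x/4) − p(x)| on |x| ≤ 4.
cosh(1)/6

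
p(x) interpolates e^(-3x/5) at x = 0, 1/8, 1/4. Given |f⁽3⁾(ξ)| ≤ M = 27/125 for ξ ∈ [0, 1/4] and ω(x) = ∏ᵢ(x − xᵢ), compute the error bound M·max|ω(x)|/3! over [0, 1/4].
sqrt(3)/64000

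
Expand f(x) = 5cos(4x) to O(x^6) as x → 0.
5 - 40*x**2 + 160*x**4/3 + O(x**6)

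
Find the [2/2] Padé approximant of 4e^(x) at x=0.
(x**2/3 + 2*x + 4)/(x**2/12 - x/2 + 1)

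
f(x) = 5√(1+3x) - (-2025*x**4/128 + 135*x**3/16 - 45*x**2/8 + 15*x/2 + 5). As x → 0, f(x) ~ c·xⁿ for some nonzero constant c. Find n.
5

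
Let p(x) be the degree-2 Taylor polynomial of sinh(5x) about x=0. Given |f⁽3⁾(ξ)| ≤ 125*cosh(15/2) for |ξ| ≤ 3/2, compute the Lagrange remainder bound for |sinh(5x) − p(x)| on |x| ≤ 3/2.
1125*cosh(15/2)/16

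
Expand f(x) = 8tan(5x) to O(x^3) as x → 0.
40*x + O(x**3)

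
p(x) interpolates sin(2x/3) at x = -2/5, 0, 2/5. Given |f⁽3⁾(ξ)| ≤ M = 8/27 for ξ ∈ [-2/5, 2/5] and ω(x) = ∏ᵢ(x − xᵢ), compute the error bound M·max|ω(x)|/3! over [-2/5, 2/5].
64*sqrt(3)/91125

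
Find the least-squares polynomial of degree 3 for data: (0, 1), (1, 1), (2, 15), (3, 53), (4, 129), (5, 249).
23/21 + (-244/63)x + (38/21)x² + (16/9)x³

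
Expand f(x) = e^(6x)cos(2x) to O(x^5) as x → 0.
1 + 6*x + 16*x**2 + 24*x**3 + 56*x**4/3 + O(x**5)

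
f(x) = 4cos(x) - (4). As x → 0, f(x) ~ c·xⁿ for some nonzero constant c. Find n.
2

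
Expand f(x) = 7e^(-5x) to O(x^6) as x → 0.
7 - 35*x + 175*x**2/2 - 875*x**3/6 + 4375*x**4/24 - 4375*x**5/24 + O(x**6)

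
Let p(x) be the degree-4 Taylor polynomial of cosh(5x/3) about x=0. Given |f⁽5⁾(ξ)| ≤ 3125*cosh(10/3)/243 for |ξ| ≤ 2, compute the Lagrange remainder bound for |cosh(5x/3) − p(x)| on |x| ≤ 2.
2500*cosh(10/3)/729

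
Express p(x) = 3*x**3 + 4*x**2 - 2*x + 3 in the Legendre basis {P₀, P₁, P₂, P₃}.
(13/3)P₀ + (-1/5)P₁ + (8/3)P₂ + (6/5)P₃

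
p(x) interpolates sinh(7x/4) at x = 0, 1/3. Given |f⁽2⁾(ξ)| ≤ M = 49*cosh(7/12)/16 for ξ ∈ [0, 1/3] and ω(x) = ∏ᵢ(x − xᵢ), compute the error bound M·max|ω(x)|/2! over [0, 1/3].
49*cosh(7/12)/1152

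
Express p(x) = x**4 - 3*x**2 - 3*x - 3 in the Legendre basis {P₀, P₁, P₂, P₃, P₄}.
(-19/5)P₀ + (-3)P₁ + (-10/7)P₂ + (8/35)P₄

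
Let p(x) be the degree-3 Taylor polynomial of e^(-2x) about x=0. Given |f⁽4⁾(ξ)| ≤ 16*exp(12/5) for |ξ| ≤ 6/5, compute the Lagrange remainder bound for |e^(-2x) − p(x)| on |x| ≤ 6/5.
864*exp(12/5)/625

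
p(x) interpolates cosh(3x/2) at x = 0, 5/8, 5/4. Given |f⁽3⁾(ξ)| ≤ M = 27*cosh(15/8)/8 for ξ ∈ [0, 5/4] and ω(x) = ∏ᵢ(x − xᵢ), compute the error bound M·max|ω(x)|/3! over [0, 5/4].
125*sqrt(3)*cosh(15/8)/4096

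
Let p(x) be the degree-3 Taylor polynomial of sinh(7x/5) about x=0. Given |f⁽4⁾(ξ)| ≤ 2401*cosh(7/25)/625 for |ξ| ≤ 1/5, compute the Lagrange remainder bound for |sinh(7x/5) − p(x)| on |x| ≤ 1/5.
2401*cosh(7/25)/9375000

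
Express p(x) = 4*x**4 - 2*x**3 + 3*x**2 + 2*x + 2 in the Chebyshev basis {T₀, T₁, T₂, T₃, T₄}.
(5)T₀ + (1/2)T₁ + (7/2)T₂ + (-1/2)T₃ + (1/2)T₄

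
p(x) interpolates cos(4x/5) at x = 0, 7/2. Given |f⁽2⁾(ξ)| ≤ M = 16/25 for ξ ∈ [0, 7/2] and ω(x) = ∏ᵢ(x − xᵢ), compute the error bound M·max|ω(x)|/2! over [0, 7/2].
49/50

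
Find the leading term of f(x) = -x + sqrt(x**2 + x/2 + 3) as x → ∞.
1/4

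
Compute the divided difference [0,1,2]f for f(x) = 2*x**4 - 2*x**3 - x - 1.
8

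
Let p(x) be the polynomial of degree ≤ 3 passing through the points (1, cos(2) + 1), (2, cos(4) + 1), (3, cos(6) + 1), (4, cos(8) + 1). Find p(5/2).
9*cos(4)/16 - cos(8)/16 - cos(2)/16 + 9*cos(6)/16 + 1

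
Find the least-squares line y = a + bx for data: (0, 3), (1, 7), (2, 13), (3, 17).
a = 14/5, b = 24/5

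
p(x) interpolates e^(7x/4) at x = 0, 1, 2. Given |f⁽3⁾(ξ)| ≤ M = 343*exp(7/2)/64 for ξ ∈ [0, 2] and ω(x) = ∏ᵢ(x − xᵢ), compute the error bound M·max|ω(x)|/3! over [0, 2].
343*sqrt(3)*exp(7/2)/1728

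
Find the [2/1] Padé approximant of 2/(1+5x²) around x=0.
2 - 10*x**2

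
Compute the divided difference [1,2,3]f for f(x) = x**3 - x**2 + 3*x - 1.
5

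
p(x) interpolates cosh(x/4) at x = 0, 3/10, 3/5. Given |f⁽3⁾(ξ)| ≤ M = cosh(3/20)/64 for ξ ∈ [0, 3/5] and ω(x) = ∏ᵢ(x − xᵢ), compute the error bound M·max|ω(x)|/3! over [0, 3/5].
sqrt(3)*cosh(3/20)/64000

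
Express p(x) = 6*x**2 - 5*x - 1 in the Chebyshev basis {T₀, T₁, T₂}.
(2)T₀ + (-5)T₁ + (3)T₂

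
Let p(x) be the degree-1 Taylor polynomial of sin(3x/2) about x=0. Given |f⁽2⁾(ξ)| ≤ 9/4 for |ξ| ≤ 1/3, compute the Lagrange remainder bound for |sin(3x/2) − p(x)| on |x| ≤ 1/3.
1/8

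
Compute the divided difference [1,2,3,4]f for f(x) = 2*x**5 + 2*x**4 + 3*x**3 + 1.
153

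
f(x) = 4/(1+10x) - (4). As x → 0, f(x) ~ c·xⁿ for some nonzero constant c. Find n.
1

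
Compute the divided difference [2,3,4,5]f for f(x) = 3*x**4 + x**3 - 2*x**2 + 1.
43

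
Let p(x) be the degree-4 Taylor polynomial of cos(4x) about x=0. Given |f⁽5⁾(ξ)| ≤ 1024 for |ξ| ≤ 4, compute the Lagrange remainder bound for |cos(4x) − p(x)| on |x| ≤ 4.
131072/15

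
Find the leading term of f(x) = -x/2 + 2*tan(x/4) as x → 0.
x**3/96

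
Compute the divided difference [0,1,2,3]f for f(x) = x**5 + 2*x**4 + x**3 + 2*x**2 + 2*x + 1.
38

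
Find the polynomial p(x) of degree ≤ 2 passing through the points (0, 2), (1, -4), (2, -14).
-2*x**2 - 4*x + 2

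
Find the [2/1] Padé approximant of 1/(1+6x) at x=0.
1/(6*x + 1)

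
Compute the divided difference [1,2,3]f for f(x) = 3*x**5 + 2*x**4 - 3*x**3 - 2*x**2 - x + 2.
300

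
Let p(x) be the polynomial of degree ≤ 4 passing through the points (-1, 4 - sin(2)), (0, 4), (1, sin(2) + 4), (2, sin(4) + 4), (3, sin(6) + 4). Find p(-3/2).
35*sin(6)/128 + 63*sin(2)/128 - 45*sin(4)/32 + 4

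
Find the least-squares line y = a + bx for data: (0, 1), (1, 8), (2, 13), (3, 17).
a = 9/5, b = 53/10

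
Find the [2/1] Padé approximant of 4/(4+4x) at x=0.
1/(x + 1)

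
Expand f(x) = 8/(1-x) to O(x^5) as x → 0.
8 + 8*x + 8*x**2 + 8*x**3 + 8*x**4 + O(x**5)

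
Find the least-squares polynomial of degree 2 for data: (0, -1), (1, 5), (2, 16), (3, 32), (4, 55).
-29/35 + (193/70)x + (39/14)x²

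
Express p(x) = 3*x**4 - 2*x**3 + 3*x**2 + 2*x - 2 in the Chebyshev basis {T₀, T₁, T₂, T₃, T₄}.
(5/8)T₀ + (1/2)T₁ + (3)T₂ + (-1/2)T₃ + (3/8)T₄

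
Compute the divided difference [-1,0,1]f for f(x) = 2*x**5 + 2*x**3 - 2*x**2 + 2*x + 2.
-2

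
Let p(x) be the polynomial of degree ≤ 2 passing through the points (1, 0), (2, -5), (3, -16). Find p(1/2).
1/4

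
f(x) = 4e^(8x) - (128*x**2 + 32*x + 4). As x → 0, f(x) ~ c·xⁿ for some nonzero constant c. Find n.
3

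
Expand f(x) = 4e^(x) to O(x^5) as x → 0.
4 + 4*x + 2*x**2 + 2*x**3/3 + x**4/6 + O(x**5)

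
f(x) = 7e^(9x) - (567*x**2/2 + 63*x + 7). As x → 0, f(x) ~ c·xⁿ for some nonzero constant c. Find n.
3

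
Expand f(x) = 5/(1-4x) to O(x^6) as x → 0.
5 + 20*x + 80*x**2 + 320*x**3 + 1280*x**4 + 5120*x**5 + O(x**6)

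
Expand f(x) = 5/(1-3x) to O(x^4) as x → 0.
5 + 15*x + 45*x**2 + 135*x**3 + O(x**4)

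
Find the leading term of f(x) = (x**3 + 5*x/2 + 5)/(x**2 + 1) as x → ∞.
x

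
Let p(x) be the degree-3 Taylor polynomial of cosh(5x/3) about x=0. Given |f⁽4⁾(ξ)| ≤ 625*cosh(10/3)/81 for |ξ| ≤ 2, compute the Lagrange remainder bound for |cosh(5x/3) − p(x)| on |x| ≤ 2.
1250*cosh(10/3)/243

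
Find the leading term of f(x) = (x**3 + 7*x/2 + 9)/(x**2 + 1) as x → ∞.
x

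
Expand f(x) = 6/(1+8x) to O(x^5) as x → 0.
6 - 48*x + 384*x**2 - 3072*x**3 + 24576*x**4 + O(x**5)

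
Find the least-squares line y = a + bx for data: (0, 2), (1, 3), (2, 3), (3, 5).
a = 19/10, b = 9/10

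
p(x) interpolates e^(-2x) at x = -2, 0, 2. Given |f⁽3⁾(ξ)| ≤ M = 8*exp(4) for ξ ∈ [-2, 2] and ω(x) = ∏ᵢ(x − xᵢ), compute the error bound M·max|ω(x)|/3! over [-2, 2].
64*sqrt(3)*exp(4)/27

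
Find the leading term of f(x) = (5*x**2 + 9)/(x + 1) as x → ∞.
5*x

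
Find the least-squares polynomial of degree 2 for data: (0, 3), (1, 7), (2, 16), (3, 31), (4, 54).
23/7 + (1/35)x + (22/7)x²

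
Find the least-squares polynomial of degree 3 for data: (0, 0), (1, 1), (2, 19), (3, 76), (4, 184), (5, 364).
1/9 + (-1243/378)x + (205/252)x² + (311/108)x³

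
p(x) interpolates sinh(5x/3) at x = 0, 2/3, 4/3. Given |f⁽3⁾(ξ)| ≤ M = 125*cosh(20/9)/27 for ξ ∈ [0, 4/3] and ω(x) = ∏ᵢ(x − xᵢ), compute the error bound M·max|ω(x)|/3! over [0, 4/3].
1000*sqrt(3)*cosh(20/9)/19683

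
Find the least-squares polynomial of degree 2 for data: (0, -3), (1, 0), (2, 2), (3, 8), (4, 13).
-20/7 + (12/7)x + (4/7)x²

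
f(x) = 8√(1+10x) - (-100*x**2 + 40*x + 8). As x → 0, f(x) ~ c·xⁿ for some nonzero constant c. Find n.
3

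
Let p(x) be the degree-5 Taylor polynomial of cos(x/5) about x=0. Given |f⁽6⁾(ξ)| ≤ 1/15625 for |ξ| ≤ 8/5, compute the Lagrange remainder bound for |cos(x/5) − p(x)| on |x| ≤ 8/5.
16384/10986328125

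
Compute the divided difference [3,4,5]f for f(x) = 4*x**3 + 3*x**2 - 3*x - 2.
51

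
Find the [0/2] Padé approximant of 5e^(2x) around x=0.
5/(2*x**2 - 2*x + 1)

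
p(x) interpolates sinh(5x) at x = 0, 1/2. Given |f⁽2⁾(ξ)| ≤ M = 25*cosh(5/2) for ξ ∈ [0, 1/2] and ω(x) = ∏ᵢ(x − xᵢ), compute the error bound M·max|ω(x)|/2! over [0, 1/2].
25*cosh(5/2)/32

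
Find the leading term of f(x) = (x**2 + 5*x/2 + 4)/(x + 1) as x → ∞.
x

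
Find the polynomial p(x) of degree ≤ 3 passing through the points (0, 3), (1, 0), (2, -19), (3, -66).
-2*x**3 - 2*x**2 + x + 3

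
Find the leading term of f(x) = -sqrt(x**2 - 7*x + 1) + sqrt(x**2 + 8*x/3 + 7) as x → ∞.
29/6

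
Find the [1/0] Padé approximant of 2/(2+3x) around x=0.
1 - 3*x/2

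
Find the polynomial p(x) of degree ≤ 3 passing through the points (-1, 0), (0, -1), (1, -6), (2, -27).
-2*x**3 - 2*x**2 - x - 1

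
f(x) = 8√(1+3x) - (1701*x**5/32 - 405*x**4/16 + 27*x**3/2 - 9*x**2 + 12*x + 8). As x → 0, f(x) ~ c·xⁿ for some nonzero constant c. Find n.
6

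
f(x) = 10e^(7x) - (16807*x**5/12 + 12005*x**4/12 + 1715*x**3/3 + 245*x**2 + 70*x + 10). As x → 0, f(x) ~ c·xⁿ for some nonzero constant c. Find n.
6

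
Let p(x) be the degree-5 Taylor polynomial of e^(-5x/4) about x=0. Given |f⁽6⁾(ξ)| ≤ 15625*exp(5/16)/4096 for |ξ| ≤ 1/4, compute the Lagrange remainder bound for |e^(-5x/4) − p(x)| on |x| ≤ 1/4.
3125*exp(5/16)/2415919104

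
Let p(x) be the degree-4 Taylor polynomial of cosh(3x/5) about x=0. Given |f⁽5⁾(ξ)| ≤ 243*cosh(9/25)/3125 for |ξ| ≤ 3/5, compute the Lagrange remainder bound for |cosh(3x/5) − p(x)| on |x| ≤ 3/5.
19683*cosh(9/25)/390625000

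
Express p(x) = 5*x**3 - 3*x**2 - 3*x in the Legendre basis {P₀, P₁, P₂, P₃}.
-P₀ + (-2)P₂ + (2)P₃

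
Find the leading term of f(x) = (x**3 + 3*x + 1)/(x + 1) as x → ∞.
x**2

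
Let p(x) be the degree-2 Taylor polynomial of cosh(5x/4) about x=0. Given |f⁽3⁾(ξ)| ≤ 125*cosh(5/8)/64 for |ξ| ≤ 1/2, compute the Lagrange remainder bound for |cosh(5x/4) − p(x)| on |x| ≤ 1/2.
125*cosh(5/8)/3072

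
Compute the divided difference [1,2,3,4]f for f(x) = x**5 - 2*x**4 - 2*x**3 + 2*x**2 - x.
43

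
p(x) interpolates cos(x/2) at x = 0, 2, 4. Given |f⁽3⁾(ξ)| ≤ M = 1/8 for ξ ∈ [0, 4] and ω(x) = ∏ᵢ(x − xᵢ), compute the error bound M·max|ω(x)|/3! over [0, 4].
sqrt(3)/27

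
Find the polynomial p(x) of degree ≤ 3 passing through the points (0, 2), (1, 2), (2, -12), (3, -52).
-2*x**3 - x**2 + 3*x + 2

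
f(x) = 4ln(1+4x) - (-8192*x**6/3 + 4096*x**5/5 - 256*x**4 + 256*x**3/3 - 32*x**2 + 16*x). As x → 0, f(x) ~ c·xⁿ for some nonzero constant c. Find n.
7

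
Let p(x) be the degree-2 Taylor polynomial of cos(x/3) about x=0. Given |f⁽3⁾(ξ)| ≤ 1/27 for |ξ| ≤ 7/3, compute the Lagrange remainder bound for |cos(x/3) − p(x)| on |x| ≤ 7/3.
343/4374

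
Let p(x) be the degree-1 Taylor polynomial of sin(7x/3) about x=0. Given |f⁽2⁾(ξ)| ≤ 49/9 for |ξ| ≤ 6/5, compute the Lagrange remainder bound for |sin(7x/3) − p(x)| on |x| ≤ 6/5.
98/25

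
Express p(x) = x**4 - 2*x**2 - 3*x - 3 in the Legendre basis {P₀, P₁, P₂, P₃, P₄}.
(-52/15)P₀ + (-3)P₁ + (-16/21)P₂ + (8/35)P₄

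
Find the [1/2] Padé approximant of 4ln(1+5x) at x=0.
20*x/(-25*x**2/12 + 5*x/2 + 1)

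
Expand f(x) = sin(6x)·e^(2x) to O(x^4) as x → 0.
6*x + 12*x**2 - 24*x**3 + O(x**4)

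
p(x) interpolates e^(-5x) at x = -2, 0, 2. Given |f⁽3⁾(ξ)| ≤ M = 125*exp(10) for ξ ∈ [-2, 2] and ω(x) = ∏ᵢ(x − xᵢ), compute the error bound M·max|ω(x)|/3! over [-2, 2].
1000*sqrt(3)*exp(10)/27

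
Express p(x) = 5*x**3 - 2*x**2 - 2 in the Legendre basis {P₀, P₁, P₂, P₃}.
(-8/3)P₀ + (3)P₁ + (-4/3)P₂ + (2)P₃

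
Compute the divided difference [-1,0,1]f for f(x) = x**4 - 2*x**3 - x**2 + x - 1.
0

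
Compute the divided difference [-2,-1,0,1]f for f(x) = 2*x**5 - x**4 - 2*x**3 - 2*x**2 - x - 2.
10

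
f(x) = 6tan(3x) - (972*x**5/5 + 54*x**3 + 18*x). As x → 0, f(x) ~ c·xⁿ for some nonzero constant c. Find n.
7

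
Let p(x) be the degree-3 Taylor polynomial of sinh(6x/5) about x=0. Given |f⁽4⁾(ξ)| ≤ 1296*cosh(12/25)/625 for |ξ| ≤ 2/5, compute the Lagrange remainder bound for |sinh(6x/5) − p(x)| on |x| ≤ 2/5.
864*cosh(12/25)/390625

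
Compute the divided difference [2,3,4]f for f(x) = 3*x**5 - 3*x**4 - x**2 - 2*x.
689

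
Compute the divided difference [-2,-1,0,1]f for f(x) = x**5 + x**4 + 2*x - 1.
3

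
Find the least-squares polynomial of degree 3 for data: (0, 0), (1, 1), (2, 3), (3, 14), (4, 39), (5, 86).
1/42 + (587/252)x + (-31/12)x² + (10/9)x³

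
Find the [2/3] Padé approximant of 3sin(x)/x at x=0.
(3 - 7*x**2/20)/(x**2/20 + 1)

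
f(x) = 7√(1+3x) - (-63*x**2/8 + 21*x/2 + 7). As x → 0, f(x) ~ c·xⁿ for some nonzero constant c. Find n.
3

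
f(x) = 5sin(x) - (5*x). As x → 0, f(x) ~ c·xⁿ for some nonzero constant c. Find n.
3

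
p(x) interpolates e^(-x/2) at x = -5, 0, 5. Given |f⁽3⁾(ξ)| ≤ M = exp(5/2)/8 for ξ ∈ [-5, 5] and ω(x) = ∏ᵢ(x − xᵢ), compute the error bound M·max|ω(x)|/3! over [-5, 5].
125*sqrt(3)*exp(5/2)/216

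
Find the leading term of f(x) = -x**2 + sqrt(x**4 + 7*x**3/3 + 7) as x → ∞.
7*x/6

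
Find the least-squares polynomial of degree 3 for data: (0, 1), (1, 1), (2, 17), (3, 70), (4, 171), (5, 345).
20/21 + (-311/126)x + (-10/21)x² + (53/18)x³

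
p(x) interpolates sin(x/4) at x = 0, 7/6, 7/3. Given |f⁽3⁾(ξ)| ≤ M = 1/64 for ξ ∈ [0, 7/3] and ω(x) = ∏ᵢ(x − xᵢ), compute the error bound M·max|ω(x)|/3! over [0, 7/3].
343*sqrt(3)/373248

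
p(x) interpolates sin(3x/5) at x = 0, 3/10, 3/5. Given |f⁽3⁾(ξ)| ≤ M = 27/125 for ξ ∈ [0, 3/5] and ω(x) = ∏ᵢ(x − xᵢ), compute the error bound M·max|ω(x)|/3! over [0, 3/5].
27*sqrt(3)/125000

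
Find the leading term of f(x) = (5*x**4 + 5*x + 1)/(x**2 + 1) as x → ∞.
5*x**2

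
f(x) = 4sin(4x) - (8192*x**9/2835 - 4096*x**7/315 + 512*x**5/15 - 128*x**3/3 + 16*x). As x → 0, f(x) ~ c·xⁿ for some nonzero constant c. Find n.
11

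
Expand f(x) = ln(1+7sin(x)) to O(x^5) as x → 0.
7*x - 49*x**2/2 + 679*x**3/6 - 7105*x**4/12 + O(x**5)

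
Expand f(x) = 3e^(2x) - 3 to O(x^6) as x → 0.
6*x + 6*x**2 + 4*x**3 + 2*x**4 + 4*x**5/5 + O(x**6)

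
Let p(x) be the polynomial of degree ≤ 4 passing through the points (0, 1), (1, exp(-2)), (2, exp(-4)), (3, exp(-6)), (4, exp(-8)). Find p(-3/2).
(-2772*exp(6) - 1540*exp(2) + 315 + 2970*exp(4) + 1155*exp(8))*exp(-8)/128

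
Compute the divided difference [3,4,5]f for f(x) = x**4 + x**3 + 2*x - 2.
109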